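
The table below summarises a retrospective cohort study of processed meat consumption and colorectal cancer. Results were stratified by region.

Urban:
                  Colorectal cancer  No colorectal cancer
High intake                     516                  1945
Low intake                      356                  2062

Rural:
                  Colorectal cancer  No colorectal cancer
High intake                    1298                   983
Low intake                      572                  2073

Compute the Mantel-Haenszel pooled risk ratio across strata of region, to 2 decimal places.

RR_MH = Σ(aᵢ·n₀ᵢ/nᵢ) / Σ(cᵢ·n₁ᵢ/nᵢ), with n₁ᵢ = aᵢ+bᵢ (exposed), n₀ᵢ = cᵢ+dᵢ (unexposed), nᵢ = n₁ᵢ+n₀ᵢ.
Stratum 1 (Urban): n₁ = 2461, n₀ = 2418, n = 4879; a·n₀/n = 516·2418/4879 = 255.7262; c·n₁/n = 356·2461/4879 = 179.5688
Stratum 2 (Rural): n₁ = 2281, n₀ = 2645, n = 4926; a·n₀/n = 1298·2645/4926 = 696.9570; c·n₁/n = 572·2281/4926 = 264.8664
RR_MH = (255.7262 + 696.9570) / (179.5688 + 264.8664) = 952.6831 / 444.4352 = 2.14358

2.14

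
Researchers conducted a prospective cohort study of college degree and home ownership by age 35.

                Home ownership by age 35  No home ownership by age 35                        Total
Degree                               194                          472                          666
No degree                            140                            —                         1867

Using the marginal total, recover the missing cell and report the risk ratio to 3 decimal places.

3.885

The missing cell is in the unexposed row: 1867 − 140 = 1727.
So a = 194, b = 472, c = 140, d = 1727.
RR = [a/(a+b)] / [c/(c+d)] = (194/666) / (140/1867) = 0.29129/0.07499 = 3.88458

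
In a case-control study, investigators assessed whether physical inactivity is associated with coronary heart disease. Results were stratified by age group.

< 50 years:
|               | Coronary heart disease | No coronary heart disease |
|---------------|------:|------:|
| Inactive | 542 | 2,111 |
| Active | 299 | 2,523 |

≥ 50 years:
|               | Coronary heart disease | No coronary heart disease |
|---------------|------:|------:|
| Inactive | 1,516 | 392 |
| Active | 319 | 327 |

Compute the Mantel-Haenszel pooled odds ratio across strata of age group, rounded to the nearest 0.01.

OR_MH = Σ(aᵢdᵢ/nᵢ) / Σ(bᵢcᵢ/nᵢ), where nᵢ is the stratum total.
Stratum 1 (< 50 years): n = 5475; a·d/n = 542·2523/5475 = 249.7655; b·c/n = 2111·299/5475 = 115.2857
Stratum 2 (≥ 50 years): n = 2554; a·d/n = 1516·327/2554 = 194.1002; b·c/n = 392·319/2554 = 48.9616
OR_MH = (249.7655 + 194.1002) / (115.2857 + 48.9616) = 443.8657 / 164.2473 = 2.70242

2.70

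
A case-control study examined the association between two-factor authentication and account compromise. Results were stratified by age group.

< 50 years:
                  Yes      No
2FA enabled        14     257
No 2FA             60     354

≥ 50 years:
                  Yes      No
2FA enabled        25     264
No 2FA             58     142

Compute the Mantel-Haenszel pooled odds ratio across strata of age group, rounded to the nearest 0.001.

0.269

OR_MH = Σ(aᵢdᵢ/nᵢ) / Σ(bᵢcᵢ/nᵢ), where nᵢ is the stratum total.
Stratum 1 (< 50 years): n = 685; a·d/n = 14·354/685 = 7.2350; b·c/n = 257·60/685 = 22.5109
Stratum 2 (≥ 50 years): n = 489; a·d/n = 25·142/489 = 7.2597; b·c/n = 264·58/489 = 31.3129
OR_MH = (7.2350 + 7.2597) / (22.5109 + 31.3129) = 14.4948 / 53.8238 = 0.26930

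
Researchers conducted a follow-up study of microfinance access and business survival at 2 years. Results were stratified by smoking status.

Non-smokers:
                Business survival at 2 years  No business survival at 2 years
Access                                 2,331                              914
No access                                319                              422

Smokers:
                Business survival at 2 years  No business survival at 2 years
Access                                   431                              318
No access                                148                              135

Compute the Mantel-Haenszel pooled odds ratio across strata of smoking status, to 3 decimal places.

2.553

OR_MH = Σ(aᵢdᵢ/nᵢ) / Σ(bᵢcᵢ/nᵢ), where nᵢ is the stratum total.
Stratum 1 (Non-smokers): n = 3986; a·d/n = 2331·422/3986 = 246.7842; b·c/n = 914·319/3986 = 73.1475
Stratum 2 (Smokers): n = 1032; a·d/n = 431·135/1032 = 56.3808; b·c/n = 318·148/1032 = 45.6047
OR_MH = (246.7842 + 56.3808) / (73.1475 + 45.6047) = 303.1651 / 118.7522 = 2.55292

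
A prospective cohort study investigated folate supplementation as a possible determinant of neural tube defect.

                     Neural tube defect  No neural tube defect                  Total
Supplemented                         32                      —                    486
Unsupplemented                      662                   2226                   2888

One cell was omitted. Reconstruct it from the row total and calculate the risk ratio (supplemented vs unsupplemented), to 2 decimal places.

The missing cell is in the exposed row: 486 − 32 = 454.
So a = 32, b = 454, c = 662, d = 2226.
RR = [a/(a+b)] / [c/(c+d)] = (32/486) / (662/2888) = 0.06584/0.22922 = 0.28725

0.29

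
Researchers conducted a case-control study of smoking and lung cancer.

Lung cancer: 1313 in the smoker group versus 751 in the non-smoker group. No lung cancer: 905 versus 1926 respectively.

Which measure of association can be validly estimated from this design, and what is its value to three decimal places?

From the description: a = 1313, b = 905, c = 751, d = 1926.
This is a case-control study: participants were sampled on outcome status, so risks in the source population cannot be estimated directly — relative risk is not valid here. The odds ratio is the appropriate measure.
OR = (a·d)/(b·c) = (1313 × 1926) / (905 × 751) = 2528838 / 679655 = 3.72077

3.721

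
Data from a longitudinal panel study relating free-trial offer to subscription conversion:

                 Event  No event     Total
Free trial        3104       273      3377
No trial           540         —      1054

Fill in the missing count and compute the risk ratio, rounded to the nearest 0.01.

The missing cell is in the unexposed row: 1054 − 540 = 514.
So a = 3104, b = 273, c = 540, d = 514.
RR = [a/(a+b)] / [c/(c+d)] = (3104/3377) / (540/1054) = 0.91916/0.51233 = 1.79406

1.79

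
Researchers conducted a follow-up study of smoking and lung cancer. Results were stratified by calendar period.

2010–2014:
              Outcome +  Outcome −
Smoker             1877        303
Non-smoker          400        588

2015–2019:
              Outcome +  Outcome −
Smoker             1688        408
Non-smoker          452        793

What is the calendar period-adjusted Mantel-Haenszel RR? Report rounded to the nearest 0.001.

RR_MH = Σ(aᵢ·n₀ᵢ/nᵢ) / Σ(cᵢ·n₁ᵢ/nᵢ), with n₁ᵢ = aᵢ+bᵢ (exposed), n₀ᵢ = cᵢ+dᵢ (unexposed), nᵢ = n₁ᵢ+n₀ᵢ.
Stratum 1 (2010–2014): n₁ = 2180, n₀ = 988, n = 3168; a·n₀/n = 1877·988/3168 = 585.3775; c·n₁/n = 400·2180/3168 = 275.2525
Stratum 2 (2015–2019): n₁ = 2096, n₀ = 1245, n = 3341; a·n₀/n = 1688·1245/3341 = 629.0213; c·n₁/n = 452·2096/3341 = 283.5654
RR_MH = (585.3775 + 629.0213) / (275.2525 + 283.5654) = 1214.3988 / 558.8179 = 2.17316

2.173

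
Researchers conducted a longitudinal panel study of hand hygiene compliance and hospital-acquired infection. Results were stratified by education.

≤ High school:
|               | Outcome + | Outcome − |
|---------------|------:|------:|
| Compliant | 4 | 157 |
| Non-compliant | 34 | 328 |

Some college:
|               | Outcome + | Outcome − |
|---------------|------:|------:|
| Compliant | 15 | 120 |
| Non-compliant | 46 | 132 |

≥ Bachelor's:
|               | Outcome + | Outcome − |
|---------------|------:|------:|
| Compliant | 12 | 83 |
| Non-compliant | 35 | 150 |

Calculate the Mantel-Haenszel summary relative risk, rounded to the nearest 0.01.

0.46

RR_MH = Σ(aᵢ·n₀ᵢ/nᵢ) / Σ(cᵢ·n₁ᵢ/nᵢ), with n₁ᵢ = aᵢ+bᵢ (exposed), n₀ᵢ = cᵢ+dᵢ (unexposed), nᵢ = n₁ᵢ+n₀ᵢ.
Stratum 1 (≤ High school): n₁ = 161, n₀ = 362, n = 523; a·n₀/n = 4·362/523 = 2.7686; c·n₁/n = 34·161/523 = 10.4665
Stratum 2 (Some college): n₁ = 135, n₀ = 178, n = 313; a·n₀/n = 15·178/313 = 8.5304; c·n₁/n = 46·135/313 = 19.8403
Stratum 3 (≥ Bachelor's): n₁ = 95, n₀ = 185, n = 280; a·n₀/n = 12·185/280 = 7.9286; c·n₁/n = 35·95/280 = 11.8750
RR_MH = (2.7686 + 8.5304 + 7.9286) / (10.4665 + 19.8403 + 11.8750) = 19.2276 / 42.1818 = 0.45583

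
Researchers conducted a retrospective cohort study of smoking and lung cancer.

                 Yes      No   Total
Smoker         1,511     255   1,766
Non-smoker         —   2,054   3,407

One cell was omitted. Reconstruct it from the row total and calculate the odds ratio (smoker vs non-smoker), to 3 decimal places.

8.996

The missing cell is in the unexposed row: 3407 − 2054 = 1353.
So a = 1511, b = 255, c = 1353, d = 2054.
OR = (a·d)/(b·c) = (1511 × 2054) / (255 × 1353) = 3103594 / 345015 = 8.99553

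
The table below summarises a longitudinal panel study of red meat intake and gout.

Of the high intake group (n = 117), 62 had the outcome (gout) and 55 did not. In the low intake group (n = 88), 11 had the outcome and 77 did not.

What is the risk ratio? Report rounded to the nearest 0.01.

From the description: a = 62, b = 55, c = 11, d = 77.
Risk in exposed = 62/117 = 0.52991; risk in unexposed = 11/88 = 0.12500.
RR = 0.52991 / 0.12500 = 4.23932
The risk among the exposed is 4.24 times that among the unexposed.

4.24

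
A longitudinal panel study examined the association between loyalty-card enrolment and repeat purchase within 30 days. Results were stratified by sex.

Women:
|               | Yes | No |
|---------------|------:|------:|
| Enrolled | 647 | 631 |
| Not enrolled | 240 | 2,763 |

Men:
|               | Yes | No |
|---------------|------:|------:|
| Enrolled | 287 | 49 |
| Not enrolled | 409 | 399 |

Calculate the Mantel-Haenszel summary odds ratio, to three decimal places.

OR_MH = Σ(aᵢdᵢ/nᵢ) / Σ(bᵢcᵢ/nᵢ), where nᵢ is the stratum total.
Stratum 1 (Women): n = 4281; a·d/n = 647·2763/4281 = 417.5802; b·c/n = 631·240/4281 = 35.3749
Stratum 2 (Men): n = 1144; a·d/n = 287·399/1144 = 100.0988; b·c/n = 49·409/1144 = 17.5184
OR_MH = (417.5802 + 100.0988) / (35.3749 + 17.5184) = 517.6790 / 52.8933 = 9.78724

9.787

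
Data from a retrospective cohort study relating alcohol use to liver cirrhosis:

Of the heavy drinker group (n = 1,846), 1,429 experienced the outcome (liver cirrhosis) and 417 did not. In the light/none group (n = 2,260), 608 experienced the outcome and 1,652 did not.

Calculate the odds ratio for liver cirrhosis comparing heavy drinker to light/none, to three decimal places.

From the description: a = 1429, b = 417, c = 608, d = 1652.
OR = (a·d)/(b·c) = (1429 × 1652) / (417 × 608) = 2360708 / 253536 = 9.31114
The odds of liver cirrhosis are about 9.31 times as high in the heavy drinker group.

9.311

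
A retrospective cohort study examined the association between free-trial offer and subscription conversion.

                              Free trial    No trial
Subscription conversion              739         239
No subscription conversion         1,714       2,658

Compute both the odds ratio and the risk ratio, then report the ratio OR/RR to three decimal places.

1.313

Reading the table with exposure as columns: a = 739 (Free trial, case), b = 1714 (Free trial, non-case), c = 239 (No trial, case), d = 2658.
OR = (739·2658)/(1714·239) = 1964262/409646 = 4.79502
Risk in exposed = 739/2453 = 0.30126; risk in unexposed = 239/2897 = 0.08250; RR = 3.65172
OR/RR = 4.79502 / 3.65172 = 1.31309
The outcome is not rare, so the OR lies further from 1 than the RR.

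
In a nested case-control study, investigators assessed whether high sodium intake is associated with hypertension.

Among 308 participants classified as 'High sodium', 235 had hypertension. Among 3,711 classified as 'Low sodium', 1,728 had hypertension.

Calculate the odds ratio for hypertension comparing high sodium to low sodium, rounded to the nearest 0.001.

From the description: a = 235, b = 73, c = 1728, d = 1983.
OR = (a·d)/(b·c) = (235 × 1983) / (73 × 1728) = 466005 / 126144 = 3.69423
The odds of hypertension are about 3.69 times as high in the high sodium group.

3.694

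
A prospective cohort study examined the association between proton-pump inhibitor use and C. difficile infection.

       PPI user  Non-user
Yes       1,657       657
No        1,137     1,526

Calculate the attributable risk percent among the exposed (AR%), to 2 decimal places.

Reading the table with exposure as columns: a = 1657 (PPI user, case), b = 1137 (PPI user, non-case), c = 657 (Non-user, case), d = 1526.
Risk in exposed = 1657/2794 = 0.59306; risk in unexposed = 657/2183 = 0.30096.
RR = 0.59306/0.30096 = 1.97054
AR% = (RR − 1)/RR × 100 = (1.97054 − 1)/1.97054 × 100 = 49.2524%

49.25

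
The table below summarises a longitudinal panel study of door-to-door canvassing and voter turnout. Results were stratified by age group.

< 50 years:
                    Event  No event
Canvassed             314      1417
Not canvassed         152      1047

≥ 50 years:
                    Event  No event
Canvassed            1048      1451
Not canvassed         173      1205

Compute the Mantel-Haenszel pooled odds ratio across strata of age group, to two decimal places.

3.17

OR_MH = Σ(aᵢdᵢ/nᵢ) / Σ(bᵢcᵢ/nᵢ), where nᵢ is the stratum total.
Stratum 1 (< 50 years): n = 2930; a·d/n = 314·1047/2930 = 112.2041; b·c/n = 1417·152/2930 = 73.5099
Stratum 2 (≥ 50 years): n = 3877; a·d/n = 1048·1205/3877 = 325.7261; b·c/n = 1451·173/3877 = 64.7467
OR_MH = (112.2041 + 325.7261) / (73.5099 + 64.7467) = 437.9302 / 138.2566 = 3.16752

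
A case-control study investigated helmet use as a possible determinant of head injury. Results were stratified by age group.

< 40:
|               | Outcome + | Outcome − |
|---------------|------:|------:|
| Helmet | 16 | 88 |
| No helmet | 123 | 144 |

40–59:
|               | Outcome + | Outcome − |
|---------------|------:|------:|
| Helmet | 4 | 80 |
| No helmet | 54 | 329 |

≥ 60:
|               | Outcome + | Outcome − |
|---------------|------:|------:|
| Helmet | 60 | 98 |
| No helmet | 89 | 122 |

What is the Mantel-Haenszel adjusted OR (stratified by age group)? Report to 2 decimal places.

OR_MH = Σ(aᵢdᵢ/nᵢ) / Σ(bᵢcᵢ/nᵢ), where nᵢ is the stratum total.
Stratum 1 (< 40): n = 371; a·d/n = 16·144/371 = 6.2102; b·c/n = 88·123/371 = 29.1752
Stratum 2 (40–59): n = 467; a·d/n = 4·329/467 = 2.8180; b·c/n = 80·54/467 = 9.2505
Stratum 3 (≥ 60): n = 369; a·d/n = 60·122/369 = 19.8374; b·c/n = 98·89/369 = 23.6369
OR_MH = (6.2102 + 2.8180 + 19.8374) / (29.1752 + 9.2505 + 23.6369) = 28.8656 / 62.0626 = 0.46511

0.47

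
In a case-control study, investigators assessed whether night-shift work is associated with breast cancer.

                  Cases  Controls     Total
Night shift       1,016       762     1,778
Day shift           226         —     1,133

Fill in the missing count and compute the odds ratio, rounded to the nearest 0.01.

5.35

The missing cell is in the unexposed row: 1133 − 226 = 907.
So a = 1016, b = 762, c = 226, d = 907.
OR = (a·d)/(b·c) = (1016 × 907) / (762 × 226) = 921512 / 172212 = 5.35103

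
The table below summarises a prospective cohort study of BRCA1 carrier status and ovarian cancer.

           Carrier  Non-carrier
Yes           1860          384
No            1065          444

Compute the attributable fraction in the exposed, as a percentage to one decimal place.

27.1

Reading the table with exposure as columns: a = 1860 (Carrier, case), b = 1065 (Carrier, non-case), c = 384 (Non-carrier, case), d = 444.
Risk in exposed = 1860/2925 = 0.63590; risk in unexposed = 384/828 = 0.46377.
RR = 0.63590/0.46377 = 1.37115
AR% = (RR − 1)/RR × 100 = (1.37115 − 1)/1.37115 × 100 = 27.0687%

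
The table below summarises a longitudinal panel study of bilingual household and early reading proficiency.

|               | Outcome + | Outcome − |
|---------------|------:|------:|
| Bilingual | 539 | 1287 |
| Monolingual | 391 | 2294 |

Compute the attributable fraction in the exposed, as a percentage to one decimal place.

Cells: a = 539, b = 1287, c = 391, d = 2294.
Risk in exposed = 539/1826 = 0.29518; risk in unexposed = 391/2685 = 0.14562.
RR = 0.29518/0.14562 = 2.02701
AR% = (RR − 1)/RR × 100 = (2.02701 − 1)/2.02701 × 100 = 50.6662%

50.7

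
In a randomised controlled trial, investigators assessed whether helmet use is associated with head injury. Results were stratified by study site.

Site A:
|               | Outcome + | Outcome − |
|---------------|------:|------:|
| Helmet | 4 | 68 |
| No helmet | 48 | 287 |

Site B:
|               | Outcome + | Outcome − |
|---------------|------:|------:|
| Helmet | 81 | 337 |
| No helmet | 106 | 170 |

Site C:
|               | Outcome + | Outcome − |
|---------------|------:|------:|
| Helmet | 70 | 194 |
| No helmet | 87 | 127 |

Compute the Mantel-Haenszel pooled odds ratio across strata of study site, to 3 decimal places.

OR_MH = Σ(aᵢdᵢ/nᵢ) / Σ(bᵢcᵢ/nᵢ), where nᵢ is the stratum total.
Stratum 1 (Site A): n = 407; a·d/n = 4·287/407 = 2.8206; b·c/n = 68·48/407 = 8.0197
Stratum 2 (Site B): n = 694; a·d/n = 81·170/694 = 19.8415; b·c/n = 337·106/694 = 51.4726
Stratum 3 (Site C): n = 478; a·d/n = 70·127/478 = 18.5983; b·c/n = 194·87/478 = 35.3096
OR_MH = (2.8206 + 19.8415 + 18.5983) / (8.0197 + 51.4726 + 35.3096) = 41.2605 / 94.8019 = 0.43523

0.435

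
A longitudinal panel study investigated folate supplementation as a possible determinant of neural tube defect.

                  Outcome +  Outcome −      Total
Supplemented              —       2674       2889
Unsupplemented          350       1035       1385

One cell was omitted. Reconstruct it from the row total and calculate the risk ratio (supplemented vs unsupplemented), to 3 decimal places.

The missing cell is in the exposed row: 2889 − 2674 = 215.
So a = 215, b = 2674, c = 350, d = 1035.
RR = [a/(a+b)] / [c/(c+d)] = (215/2889) / (350/1385) = 0.07442/0.25271 = 0.29449

0.294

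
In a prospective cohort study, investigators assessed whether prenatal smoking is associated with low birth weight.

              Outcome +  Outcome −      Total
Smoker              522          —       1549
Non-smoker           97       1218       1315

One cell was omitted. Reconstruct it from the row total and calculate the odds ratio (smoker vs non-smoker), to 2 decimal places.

The missing cell is in the exposed row: 1549 − 522 = 1027.
So a = 522, b = 1027, c = 97, d = 1218.
OR = (a·d)/(b·c) = (522 × 1218) / (1027 × 97) = 635796 / 99619 = 6.38228

6.38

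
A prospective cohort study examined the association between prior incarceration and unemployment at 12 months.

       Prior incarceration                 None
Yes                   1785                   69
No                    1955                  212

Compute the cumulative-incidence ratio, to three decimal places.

1.944

Reading the table with exposure as columns: a = 1785 (Prior incarceration, case), b = 1955 (Prior incarceration, non-case), c = 69 (None, case), d = 212.
Risk in exposed = 1785/3740 = 0.47727; risk in unexposed = 69/281 = 0.24555.
RR = 0.47727 / 0.24555 = 1.94368
The risk among the exposed is 1.94 times that among the unexposed.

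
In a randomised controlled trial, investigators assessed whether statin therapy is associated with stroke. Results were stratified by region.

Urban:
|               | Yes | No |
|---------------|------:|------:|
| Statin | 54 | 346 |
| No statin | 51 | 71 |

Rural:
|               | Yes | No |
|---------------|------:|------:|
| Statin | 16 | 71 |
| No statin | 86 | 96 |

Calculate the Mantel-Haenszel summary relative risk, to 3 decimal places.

RR_MH = Σ(aᵢ·n₀ᵢ/nᵢ) / Σ(cᵢ·n₁ᵢ/nᵢ), with n₁ᵢ = aᵢ+bᵢ (exposed), n₀ᵢ = cᵢ+dᵢ (unexposed), nᵢ = n₁ᵢ+n₀ᵢ.
Stratum 1 (Urban): n₁ = 400, n₀ = 122, n = 522; a·n₀/n = 54·122/522 = 12.6207; c·n₁/n = 51·400/522 = 39.0805
Stratum 2 (Rural): n₁ = 87, n₀ = 182, n = 269; a·n₀/n = 16·182/269 = 10.8253; c·n₁/n = 86·87/269 = 27.8141
RR_MH = (12.6207 + 10.8253) / (39.0805 + 27.8141) = 23.4460 / 66.8946 = 0.35049

0.350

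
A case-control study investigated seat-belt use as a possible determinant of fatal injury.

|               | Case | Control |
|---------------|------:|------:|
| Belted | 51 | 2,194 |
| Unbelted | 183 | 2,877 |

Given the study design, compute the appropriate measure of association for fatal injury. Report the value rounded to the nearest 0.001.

0.365

Cells: a = 51, b = 2194, c = 183, d = 2877.
This is a case-control study: participants were sampled on outcome status, so risks in the source population cannot be estimated directly — relative risk is not valid here. The odds ratio is the appropriate measure.
OR = (a·d)/(b·c) = (51 × 2877) / (2194 × 183) = 146727 / 401502 = 0.36545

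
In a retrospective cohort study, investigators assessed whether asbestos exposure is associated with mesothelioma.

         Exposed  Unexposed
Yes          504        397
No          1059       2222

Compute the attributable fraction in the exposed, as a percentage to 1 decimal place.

53.0

Reading the table with exposure as columns: a = 504 (Exposed, case), b = 1059 (Exposed, non-case), c = 397 (Unexposed, case), d = 2222.
Risk in exposed = 504/1563 = 0.32246; risk in unexposed = 397/2619 = 0.15158.
RR = 0.32246/0.15158 = 2.12724
AR% = (RR − 1)/RR × 100 = (2.12724 − 1)/2.12724 × 100 = 52.9907%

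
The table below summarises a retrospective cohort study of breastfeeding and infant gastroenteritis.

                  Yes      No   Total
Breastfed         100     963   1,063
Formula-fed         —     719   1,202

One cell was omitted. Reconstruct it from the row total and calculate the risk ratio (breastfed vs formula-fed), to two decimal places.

The missing cell is in the unexposed row: 1202 − 719 = 483.
So a = 100, b = 963, c = 483, d = 719.
RR = [a/(a+b)] / [c/(c+d)] = (100/1063) / (483/1202) = 0.09407/0.40183 = 0.23411

0.23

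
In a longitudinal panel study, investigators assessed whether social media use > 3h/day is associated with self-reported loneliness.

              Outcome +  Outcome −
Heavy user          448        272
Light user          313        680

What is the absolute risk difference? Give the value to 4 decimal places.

0.3070

Cells: a = 448, b = 272, c = 313, d = 680.
Risk in exposed = 448/720 = 0.622222; risk in unexposed = 313/993 = 0.315206.
Risk difference = 0.622222 − 0.315206 = 0.307016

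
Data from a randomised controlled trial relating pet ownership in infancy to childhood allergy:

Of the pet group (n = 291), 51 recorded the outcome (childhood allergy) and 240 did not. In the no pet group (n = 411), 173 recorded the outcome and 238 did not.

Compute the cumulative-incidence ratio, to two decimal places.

0.42

From the description: a = 51, b = 240, c = 173, d = 238.
Risk in exposed = 51/291 = 0.17526; risk in unexposed = 173/411 = 0.42092.
RR = 0.17526 / 0.42092 = 0.41636
The risk is 58% lower among the exposed than among the unexposed.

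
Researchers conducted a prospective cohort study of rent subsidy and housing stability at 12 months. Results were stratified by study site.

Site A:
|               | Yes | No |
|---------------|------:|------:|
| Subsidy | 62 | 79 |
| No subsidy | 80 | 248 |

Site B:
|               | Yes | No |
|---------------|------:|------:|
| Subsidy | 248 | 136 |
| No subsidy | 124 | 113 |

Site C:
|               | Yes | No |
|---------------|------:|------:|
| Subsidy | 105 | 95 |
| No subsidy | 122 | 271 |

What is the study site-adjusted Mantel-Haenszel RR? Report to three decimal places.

1.463

RR_MH = Σ(aᵢ·n₀ᵢ/nᵢ) / Σ(cᵢ·n₁ᵢ/nᵢ), with n₁ᵢ = aᵢ+bᵢ (exposed), n₀ᵢ = cᵢ+dᵢ (unexposed), nᵢ = n₁ᵢ+n₀ᵢ.
Stratum 1 (Site A): n₁ = 141, n₀ = 328, n = 469; a·n₀/n = 62·328/469 = 43.3603; c·n₁/n = 80·141/469 = 24.0512
Stratum 2 (Site B): n₁ = 384, n₀ = 237, n = 621; a·n₀/n = 248·237/621 = 94.6473; c·n₁/n = 124·384/621 = 76.6763
Stratum 3 (Site C): n₁ = 200, n₀ = 393, n = 593; a·n₀/n = 105·393/593 = 69.5868; c·n₁/n = 122·200/593 = 41.1467
RR_MH = (43.3603 + 94.6473 + 69.5868) / (24.0512 + 76.6763 + 41.1467) = 207.5945 / 141.8742 = 1.46323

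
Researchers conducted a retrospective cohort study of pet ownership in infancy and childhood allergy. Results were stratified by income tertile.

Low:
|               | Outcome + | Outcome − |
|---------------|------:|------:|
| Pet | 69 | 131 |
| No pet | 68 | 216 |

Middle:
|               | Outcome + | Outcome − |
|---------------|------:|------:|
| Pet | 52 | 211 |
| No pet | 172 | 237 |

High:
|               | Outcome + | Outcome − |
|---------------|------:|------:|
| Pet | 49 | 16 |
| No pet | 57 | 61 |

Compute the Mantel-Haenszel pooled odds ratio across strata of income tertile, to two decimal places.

0.85

OR_MH = Σ(aᵢdᵢ/nᵢ) / Σ(bᵢcᵢ/nᵢ), where nᵢ is the stratum total.
Stratum 1 (Low): n = 484; a·d/n = 69·216/484 = 30.7934; b·c/n = 131·68/484 = 18.4050
Stratum 2 (Middle): n = 672; a·d/n = 52·237/672 = 18.3393; b·c/n = 211·172/672 = 54.0060
Stratum 3 (High): n = 183; a·d/n = 49·61/183 = 16.3333; b·c/n = 16·57/183 = 4.9836
OR_MH = (30.7934 + 18.3393 + 16.3333) / (18.4050 + 54.0060 + 4.9836) = 65.4660 / 77.3945 = 0.84587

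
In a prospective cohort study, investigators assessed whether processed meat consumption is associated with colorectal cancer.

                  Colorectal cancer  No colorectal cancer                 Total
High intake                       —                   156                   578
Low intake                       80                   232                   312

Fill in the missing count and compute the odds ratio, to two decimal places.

7.84

The missing cell is in the exposed row: 578 − 156 = 422.
So a = 422, b = 156, c = 80, d = 232.
OR = (a·d)/(b·c) = (422 × 232) / (156 × 80) = 97904 / 12480 = 7.84487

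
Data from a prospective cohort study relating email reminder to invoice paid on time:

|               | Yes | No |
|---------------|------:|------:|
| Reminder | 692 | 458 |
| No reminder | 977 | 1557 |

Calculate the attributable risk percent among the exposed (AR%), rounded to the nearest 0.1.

35.9

Cells: a = 692, b = 458, c = 977, d = 1557.
Risk in exposed = 692/1150 = 0.60174; risk in unexposed = 977/2534 = 0.38556.
RR = 0.60174/0.38556 = 1.56070
AR% = (RR − 1)/RR × 100 = (1.56070 − 1)/1.56070 × 100 = 35.9263%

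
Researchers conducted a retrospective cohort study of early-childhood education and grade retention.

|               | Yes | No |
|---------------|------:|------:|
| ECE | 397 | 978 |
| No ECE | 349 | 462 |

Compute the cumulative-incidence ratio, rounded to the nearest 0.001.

Cells: a = 397, b = 978, c = 349, d = 462.
Risk in exposed = 397/1375 = 0.28873; risk in unexposed = 349/811 = 0.43033.
RR = 0.28873 / 0.43033 = 0.67094
The risk is 33% lower among the exposed than among the unexposed.

0.671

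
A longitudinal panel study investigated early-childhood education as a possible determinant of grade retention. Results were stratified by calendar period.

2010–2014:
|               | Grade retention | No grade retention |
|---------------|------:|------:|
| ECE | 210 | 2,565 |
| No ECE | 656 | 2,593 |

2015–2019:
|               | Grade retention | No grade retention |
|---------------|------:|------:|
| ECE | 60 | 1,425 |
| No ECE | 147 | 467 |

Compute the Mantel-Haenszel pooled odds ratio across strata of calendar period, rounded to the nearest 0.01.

0.27

OR_MH = Σ(aᵢdᵢ/nᵢ) / Σ(bᵢcᵢ/nᵢ), where nᵢ is the stratum total.
Stratum 1 (2010–2014): n = 6024; a·d/n = 210·2593/6024 = 90.3934; b·c/n = 2565·656/6024 = 279.3227
Stratum 2 (2015–2019): n = 2099; a·d/n = 60·467/2099 = 13.3492; b·c/n = 1425·147/2099 = 99.7975
OR_MH = (90.3934 + 13.3492) / (279.3227 + 99.7975) = 103.7426 / 379.1202 = 0.27364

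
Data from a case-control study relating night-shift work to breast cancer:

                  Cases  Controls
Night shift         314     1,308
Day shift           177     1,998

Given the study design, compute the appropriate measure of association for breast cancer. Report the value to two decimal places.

Cells: a = 314, b = 1308, c = 177, d = 1998.
This is a case-control study: participants were sampled on outcome status, so risks in the source population cannot be estimated directly — relative risk is not valid here. The odds ratio is the appropriate measure.
OR = (a·d)/(b·c) = (314 × 1998) / (1308 × 177) = 627372 / 231516 = 2.70984

2.71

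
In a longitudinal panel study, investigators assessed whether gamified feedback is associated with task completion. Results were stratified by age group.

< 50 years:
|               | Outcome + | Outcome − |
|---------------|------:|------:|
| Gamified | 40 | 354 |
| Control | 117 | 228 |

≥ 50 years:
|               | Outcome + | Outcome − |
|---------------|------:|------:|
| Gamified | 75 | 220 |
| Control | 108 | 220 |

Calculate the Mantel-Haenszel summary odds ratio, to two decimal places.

0.41

OR_MH = Σ(aᵢdᵢ/nᵢ) / Σ(bᵢcᵢ/nᵢ), where nᵢ is the stratum total.
Stratum 1 (< 50 years): n = 739; a·d/n = 40·228/739 = 12.3410; b·c/n = 354·117/739 = 56.0460
Stratum 2 (≥ 50 years): n = 623; a·d/n = 75·220/623 = 26.4848; b·c/n = 220·108/623 = 38.1380
OR_MH = (12.3410 + 26.4848) / (56.0460 + 38.1380) = 38.8258 / 94.1840 = 0.41223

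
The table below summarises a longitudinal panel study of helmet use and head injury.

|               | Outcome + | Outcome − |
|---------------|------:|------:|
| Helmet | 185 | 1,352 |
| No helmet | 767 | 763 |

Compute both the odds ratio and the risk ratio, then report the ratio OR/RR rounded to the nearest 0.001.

0.567

Cells: a = 185, b = 1352, c = 767, d = 763.
OR = (185·763)/(1352·767) = 141155/1036984 = 0.13612
Risk in exposed = 185/1537 = 0.12036; risk in unexposed = 767/1530 = 0.50131; RR = 0.24010
OR/RR = 0.13612 / 0.24010 = 0.56693
The outcome is not rare, so the OR lies further from 1 than the RR.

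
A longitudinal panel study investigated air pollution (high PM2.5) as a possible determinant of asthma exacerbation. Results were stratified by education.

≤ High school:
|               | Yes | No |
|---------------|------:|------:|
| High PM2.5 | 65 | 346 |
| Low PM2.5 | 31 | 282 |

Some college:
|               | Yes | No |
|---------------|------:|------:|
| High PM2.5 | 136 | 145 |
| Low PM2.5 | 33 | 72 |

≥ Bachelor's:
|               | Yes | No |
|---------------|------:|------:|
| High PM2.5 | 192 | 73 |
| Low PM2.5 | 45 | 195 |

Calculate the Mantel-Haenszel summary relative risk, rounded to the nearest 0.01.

2.40

RR_MH = Σ(aᵢ·n₀ᵢ/nᵢ) / Σ(cᵢ·n₁ᵢ/nᵢ), with n₁ᵢ = aᵢ+bᵢ (exposed), n₀ᵢ = cᵢ+dᵢ (unexposed), nᵢ = n₁ᵢ+n₀ᵢ.
Stratum 1 (≤ High school): n₁ = 411, n₀ = 313, n = 724; a·n₀/n = 65·313/724 = 28.1008; c·n₁/n = 31·411/724 = 17.5981
Stratum 2 (Some college): n₁ = 281, n₀ = 105, n = 386; a·n₀/n = 136·105/386 = 36.9948; c·n₁/n = 33·281/386 = 24.0233
Stratum 3 (≥ Bachelor's): n₁ = 265, n₀ = 240, n = 505; a·n₀/n = 192·240/505 = 91.2475; c·n₁/n = 45·265/505 = 23.6139
RR_MH = (28.1008 + 36.9948 + 91.2475) / (17.5981 + 24.0233 + 23.6139) = 156.3432 / 65.2352 = 2.39661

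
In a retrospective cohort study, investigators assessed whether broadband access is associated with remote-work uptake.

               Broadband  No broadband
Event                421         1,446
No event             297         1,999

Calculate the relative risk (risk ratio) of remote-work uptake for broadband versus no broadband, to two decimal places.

1.40

Reading the table with exposure as columns: a = 421 (Broadband, case), b = 297 (Broadband, non-case), c = 1446 (No broadband, case), d = 1999.
Risk in exposed = 421/718 = 0.58635; risk in unexposed = 1446/3445 = 0.41974.
RR = 0.58635 / 0.41974 = 1.39694
The risk among the exposed is 1.40 times that among the unexposed.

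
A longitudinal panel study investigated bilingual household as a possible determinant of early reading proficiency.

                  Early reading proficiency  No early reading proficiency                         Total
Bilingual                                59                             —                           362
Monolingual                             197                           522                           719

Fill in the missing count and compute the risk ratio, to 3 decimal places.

0.595

The missing cell is in the exposed row: 362 − 59 = 303.
So a = 59, b = 303, c = 197, d = 522.
RR = [a/(a+b)] / [c/(c+d)] = (59/362) / (197/719) = 0.16298/0.27399 = 0.59485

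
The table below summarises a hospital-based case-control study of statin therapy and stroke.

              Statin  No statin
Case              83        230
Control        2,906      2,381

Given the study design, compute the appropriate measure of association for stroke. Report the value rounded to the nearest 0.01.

0.30

Reading the table with exposure as columns: a = 83 (Statin, case), b = 2906 (Statin, non-case), c = 230 (No statin, case), d = 2381.
This is a hospital-based case-control study: participants were sampled on outcome status, so risks in the source population cannot be estimated directly — relative risk is not valid here. The odds ratio is the appropriate measure.
OR = (a·d)/(b·c) = (83 × 2381) / (2906 × 230) = 197623 / 668380 = 0.29567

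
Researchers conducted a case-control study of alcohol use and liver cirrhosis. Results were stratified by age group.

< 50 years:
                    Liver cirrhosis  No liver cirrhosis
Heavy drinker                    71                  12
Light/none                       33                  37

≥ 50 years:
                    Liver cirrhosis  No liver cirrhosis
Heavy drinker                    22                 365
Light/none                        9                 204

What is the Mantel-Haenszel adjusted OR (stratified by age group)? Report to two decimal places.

3.06

OR_MH = Σ(aᵢdᵢ/nᵢ) / Σ(bᵢcᵢ/nᵢ), where nᵢ is the stratum total.
Stratum 1 (< 50 years): n = 153; a·d/n = 71·37/153 = 17.1699; b·c/n = 12·33/153 = 2.5882
Stratum 2 (≥ 50 years): n = 600; a·d/n = 22·204/600 = 7.4800; b·c/n = 365·9/600 = 5.4750
OR_MH = (17.1699 + 7.4800) / (2.5882 + 5.4750) = 24.6499 / 8.0632 = 3.05708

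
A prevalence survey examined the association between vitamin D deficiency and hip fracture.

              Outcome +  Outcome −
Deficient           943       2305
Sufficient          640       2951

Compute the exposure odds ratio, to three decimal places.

Cells: a = 943, b = 2305, c = 640, d = 2951.
OR = (a·d)/(b·c) = (943 × 2951) / (2305 × 640) = 2782793 / 1475200 = 1.88638
The odds of hip fracture are about 1.89 times as high in the deficient group.

1.886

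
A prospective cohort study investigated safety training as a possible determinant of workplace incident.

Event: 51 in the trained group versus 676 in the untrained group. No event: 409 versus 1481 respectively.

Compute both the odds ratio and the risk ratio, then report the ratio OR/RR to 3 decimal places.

0.772

From the description: a = 51, b = 409, c = 676, d = 1481.
OR = (51·1481)/(409·676) = 75531/276484 = 0.27318
Risk in exposed = 51/460 = 0.11087; risk in unexposed = 676/2157 = 0.31340; RR = 0.35377
OR/RR = 0.27318 / 0.35377 = 0.77222
The outcome is not rare, so the OR lies further from 1 than the RR.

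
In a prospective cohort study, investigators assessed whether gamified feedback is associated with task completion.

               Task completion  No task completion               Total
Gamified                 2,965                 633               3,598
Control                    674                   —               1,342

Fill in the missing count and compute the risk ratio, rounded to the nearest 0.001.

1.641

The missing cell is in the unexposed row: 1342 − 674 = 668.
So a = 2965, b = 633, c = 674, d = 668.
RR = [a/(a+b)] / [c/(c+d)] = (2965/3598) / (674/1342) = 0.82407/0.50224 = 1.64080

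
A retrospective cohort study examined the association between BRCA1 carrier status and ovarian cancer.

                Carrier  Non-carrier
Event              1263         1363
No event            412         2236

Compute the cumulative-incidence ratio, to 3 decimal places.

Reading the table with exposure as columns: a = 1263 (Carrier, case), b = 412 (Carrier, non-case), c = 1363 (Non-carrier, case), d = 2236.
Risk in exposed = 1263/1675 = 0.75403; risk in unexposed = 1363/3599 = 0.37872.
RR = 0.75403 / 0.37872 = 1.99101
The risk among the exposed is 1.99 times that among the unexposed.

1.991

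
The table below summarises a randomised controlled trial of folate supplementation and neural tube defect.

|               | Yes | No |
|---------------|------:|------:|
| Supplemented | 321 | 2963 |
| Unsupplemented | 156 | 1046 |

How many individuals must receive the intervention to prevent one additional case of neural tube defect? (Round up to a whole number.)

32

Risk in treated group = 321/3284 = 0.09775; risk in control = 156/1202 = 0.12978.
Absolute risk reduction = 0.12978 − 0.09775 = 0.03204
NNT = 1 / ARR = 1 / 0.03204 = 31.214 → round up → 32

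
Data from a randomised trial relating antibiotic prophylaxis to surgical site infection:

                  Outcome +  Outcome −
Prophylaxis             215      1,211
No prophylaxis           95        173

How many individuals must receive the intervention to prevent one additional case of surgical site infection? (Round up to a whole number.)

5

Risk in treated group = 215/1426 = 0.15077; risk in control = 95/268 = 0.35448.
Absolute risk reduction = 0.35448 − 0.15077 = 0.20371
NNT = 1 / ARR = 1 / 0.20371 = 4.909 → round up → 5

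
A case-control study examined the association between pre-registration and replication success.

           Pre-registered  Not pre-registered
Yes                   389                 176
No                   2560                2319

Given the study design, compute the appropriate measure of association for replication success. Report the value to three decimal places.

Reading the table with exposure as columns: a = 389 (Pre-registered, case), b = 2560 (Pre-registered, non-case), c = 176 (Not pre-registered, case), d = 2319.
This is a case-control study: participants were sampled on outcome status, so risks in the source population cannot be estimated directly — relative risk is not valid here. The odds ratio is the appropriate measure.
OR = (a·d)/(b·c) = (389 × 2319) / (2560 × 176) = 902091 / 450560 = 2.00216

2.002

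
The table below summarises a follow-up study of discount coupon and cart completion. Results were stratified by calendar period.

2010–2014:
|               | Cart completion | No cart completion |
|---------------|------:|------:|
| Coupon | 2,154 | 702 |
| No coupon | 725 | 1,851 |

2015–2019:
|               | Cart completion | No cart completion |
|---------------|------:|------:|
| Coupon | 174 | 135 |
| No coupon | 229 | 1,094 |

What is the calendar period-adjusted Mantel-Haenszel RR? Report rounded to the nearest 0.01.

2.74

RR_MH = Σ(aᵢ·n₀ᵢ/nᵢ) / Σ(cᵢ·n₁ᵢ/nᵢ), with n₁ᵢ = aᵢ+bᵢ (exposed), n₀ᵢ = cᵢ+dᵢ (unexposed), nᵢ = n₁ᵢ+n₀ᵢ.
Stratum 1 (2010–2014): n₁ = 2856, n₀ = 2576, n = 5432; a·n₀/n = 2154·2576/5432 = 1021.4845; c·n₁/n = 725·2856/5432 = 381.1856
Stratum 2 (2015–2019): n₁ = 309, n₀ = 1323, n = 1632; a·n₀/n = 174·1323/1632 = 141.0551; c·n₁/n = 229·309/1632 = 43.3585
RR_MH = (1021.4845 + 141.0551) / (381.1856 + 43.3585) = 1162.5397 / 424.5440 = 2.73833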